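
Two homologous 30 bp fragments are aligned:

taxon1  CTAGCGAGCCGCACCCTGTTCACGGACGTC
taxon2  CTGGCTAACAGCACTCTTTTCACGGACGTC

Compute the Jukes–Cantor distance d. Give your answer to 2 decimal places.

0.23

The sequences differ at 6 of 30 sites (3, 6, 8, 10, 15, 18), so p = 6/30 = 0.2.
d = −(3/4) ln(1 − 4p/3) = −0.75 ln(1 − 0.266667) = −0.75 ln(0.733333)
  = −0.75 × (-0.310155) = 0.232616 substitutions/site.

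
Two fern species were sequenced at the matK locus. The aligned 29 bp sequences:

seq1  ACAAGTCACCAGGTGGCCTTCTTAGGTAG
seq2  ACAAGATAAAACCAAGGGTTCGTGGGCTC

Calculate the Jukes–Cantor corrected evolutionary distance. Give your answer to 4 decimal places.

0.8776

The sequences differ at 15 of 29 sites, so p = 15/29 ≈ 0.517241.
d = −(3/4) ln(1 − 4p/3) = −0.75 ln(1 − 0.689655) = −0.75 ln(0.310345)
  = −0.75 × (-1.170071) = 0.877553 substitutions/site.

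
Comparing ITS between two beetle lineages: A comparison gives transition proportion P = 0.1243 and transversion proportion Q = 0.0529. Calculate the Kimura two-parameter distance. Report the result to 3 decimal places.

Under the Kimura two-parameter model, d = −½ ln(1 − 2P − Q) − ¼ ln(1 − 2Q).
1 − 2P − Q = 0.6985, giving −½ ln(0.6985) = 0.179410.
1 − 2Q = 0.8942, giving −¼ ln(0.8942) = 0.027956.
d = 0.179410 + 0.027956 = 0.207366.

0.207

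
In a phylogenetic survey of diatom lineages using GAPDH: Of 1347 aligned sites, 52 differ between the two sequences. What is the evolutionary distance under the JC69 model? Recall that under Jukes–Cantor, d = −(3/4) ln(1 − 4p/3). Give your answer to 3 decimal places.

0.040

p = 52/1347 ≈ 0.038604.
d = −(3/4) ln(1 − 4p/3) = −0.75 ln(1 − 0.051472) = −0.75 ln(0.948528)
  = −0.75 × (-0.052844) = 0.039633 substitutions/site.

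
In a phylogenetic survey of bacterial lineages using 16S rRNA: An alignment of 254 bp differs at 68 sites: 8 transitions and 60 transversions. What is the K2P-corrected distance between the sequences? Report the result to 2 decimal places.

0.34

P = 8/254 ≈ 0.031496 and Q = 60/254 ≈ 0.23622.
Under the Kimura two-parameter model, d = −½ ln(1 − 2P − Q) − ¼ ln(1 − 2Q).
1 − 2P − Q = 0.700788, giving −½ ln(0.700788) = 0.177775.
1 − 2Q = 0.52756, giving −¼ ln(0.52756) = 0.159873.
d = 0.177775 + 0.159873 = 0.337648.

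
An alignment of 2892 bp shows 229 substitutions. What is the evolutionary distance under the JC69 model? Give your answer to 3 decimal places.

0.084

p = 229/2892 ≈ 0.079184.
d = −(3/4) ln(1 − 4p/3) = −0.75 ln(1 − 0.105579) = −0.75 ln(0.894421)
  = −0.75 × (-0.111579) = 0.083684 substitutions/site.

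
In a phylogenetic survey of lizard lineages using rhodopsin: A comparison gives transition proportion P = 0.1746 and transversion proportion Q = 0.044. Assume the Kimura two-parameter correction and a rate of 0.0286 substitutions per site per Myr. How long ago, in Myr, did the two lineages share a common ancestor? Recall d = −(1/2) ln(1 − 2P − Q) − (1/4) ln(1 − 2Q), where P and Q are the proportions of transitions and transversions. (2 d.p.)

Under the Kimura two-parameter model, d = −½ ln(1 − 2P − Q) − ¼ ln(1 − 2Q).
1 − 2P − Q = 0.6068, giving −½ ln(0.6068) = 0.249778.
1 − 2Q = 0.912, giving −¼ ln(0.912) = 0.023029.
d = 0.249778 + 0.023029 = 0.272807.
Under a molecular clock d = 2μt, so t = d/(2μ) = 0.272807 / (2 × 0.0286) = 4.77 Myr.

4.77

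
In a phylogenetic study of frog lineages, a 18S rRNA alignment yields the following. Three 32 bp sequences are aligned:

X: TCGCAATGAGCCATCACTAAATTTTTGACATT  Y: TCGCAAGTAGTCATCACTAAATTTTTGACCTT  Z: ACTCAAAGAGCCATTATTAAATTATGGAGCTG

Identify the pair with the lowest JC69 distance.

X and Y

X–Y: 4/32 differ, p = 0.125, d = 0.137.
X–Z: 10/32 differ, p = 0.313, d = 0.404.
Y–Z: 11/32 differ, p = 0.344, d = 0.460.
The smallest distance is between X and Y.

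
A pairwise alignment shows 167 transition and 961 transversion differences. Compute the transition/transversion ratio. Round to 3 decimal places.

R = 167/961 = 0.173777… ≈ 0.174 (to 3 d.p.).

0.174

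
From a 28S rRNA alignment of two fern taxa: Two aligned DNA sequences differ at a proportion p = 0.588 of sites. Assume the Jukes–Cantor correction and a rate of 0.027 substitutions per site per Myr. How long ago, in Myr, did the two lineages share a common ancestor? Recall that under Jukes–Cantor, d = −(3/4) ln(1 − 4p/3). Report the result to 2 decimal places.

d = −(3/4) ln(1 − 4p/3) = −0.75 ln(1 − 0.784) = −0.75 ln(0.216)
  = −0.75 × (-1.532477) = 1.149358 substitutions/site.
Under a molecular clock d = 2μt, so t = d/(2μ) = 1.149358 / (2 × 0.027) = 21.28 Myr.

21.28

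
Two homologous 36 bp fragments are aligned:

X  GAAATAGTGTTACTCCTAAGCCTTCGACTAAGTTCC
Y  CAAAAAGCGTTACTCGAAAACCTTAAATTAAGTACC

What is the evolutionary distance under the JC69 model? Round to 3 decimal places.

0.347

The sequences differ at 10 of 36 sites (1, 5, 8, 16, 17, 20, 25, 26, 28, 34), so p = 10/36 ≈ 0.277778.
d = −(3/4) ln(1 − 4p/3) = −0.75 ln(1 − 0.370371) = −0.75 ln(0.629629)
  = −0.75 × (-0.462625) = 0.346969 substitutions/site.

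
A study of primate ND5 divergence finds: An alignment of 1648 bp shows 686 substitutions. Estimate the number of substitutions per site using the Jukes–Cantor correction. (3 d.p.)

0.607

p = 686/1648 ≈ 0.416262.
d = −(3/4) ln(1 − 4p/3) = −0.75 ln(1 − 0.555016) = −0.75 ln(0.444984)
  = −0.75 × (-0.809717) = 0.607288 substitutions/site.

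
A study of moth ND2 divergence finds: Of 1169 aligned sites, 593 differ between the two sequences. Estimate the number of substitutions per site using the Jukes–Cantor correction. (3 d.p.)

p = 593/1169 ≈ 0.507271.
d = −(3/4) ln(1 − 4p/3) = −0.75 ln(1 − 0.676361) = −0.75 ln(0.323639)
  = −0.75 × (-1.128127) = 0.846095 substitutions/site.

0.846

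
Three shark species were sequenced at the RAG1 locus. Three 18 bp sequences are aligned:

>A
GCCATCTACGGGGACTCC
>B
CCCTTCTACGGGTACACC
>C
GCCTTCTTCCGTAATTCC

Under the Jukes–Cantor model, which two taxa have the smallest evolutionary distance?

A and B

A–B: 4/18 differ, p = 0.222, d = 0.264.
A–C: 6/18 differ, p = 0.333, d = 0.441.
B–C: 7/18 differ, p = 0.389, d = 0.548.
The smallest distance is between A and B.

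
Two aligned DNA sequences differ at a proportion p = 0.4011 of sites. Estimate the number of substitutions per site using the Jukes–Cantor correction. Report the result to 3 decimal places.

d = −(3/4) ln(1 − 4p/3) = −0.75 ln(1 − 0.5348) = −0.75 ln(0.4652)
  = −0.75 × (-0.765288) = 0.573966 substitutions/site.

0.574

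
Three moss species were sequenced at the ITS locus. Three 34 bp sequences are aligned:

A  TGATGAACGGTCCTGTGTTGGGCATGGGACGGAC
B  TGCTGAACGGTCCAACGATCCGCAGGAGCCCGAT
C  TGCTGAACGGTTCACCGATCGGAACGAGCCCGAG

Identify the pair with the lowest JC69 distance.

B and C

A–B: 12/34 differ, p = 0.353, d = 0.477.
A–C: 13/34 differ, p = 0.382, d = 0.535.
B–C: 6/34 differ, p = 0.176, d = 0.201.
The smallest distance is between B and C.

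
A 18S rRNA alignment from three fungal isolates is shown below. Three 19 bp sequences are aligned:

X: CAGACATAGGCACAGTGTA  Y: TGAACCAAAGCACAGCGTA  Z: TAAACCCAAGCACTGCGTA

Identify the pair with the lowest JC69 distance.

X–Y: 7/19 differ, p = 0.368, d = 0.507.
X–Z: 7/19 differ, p = 0.368, d = 0.507.
Y–Z: 3/19 differ, p = 0.158, d = 0.177.
The smallest distance is between Y and Z.

Y and Z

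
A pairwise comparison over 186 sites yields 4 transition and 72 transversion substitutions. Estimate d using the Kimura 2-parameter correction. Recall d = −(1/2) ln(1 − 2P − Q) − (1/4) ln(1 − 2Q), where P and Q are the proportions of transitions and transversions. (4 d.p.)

0.6532

P = 4/186 ≈ 0.021505 and Q = 72/186 ≈ 0.387097.
Under the Kimura two-parameter model, d = −½ ln(1 − 2P − Q) − ¼ ln(1 − 2Q).
1 − 2P − Q = 0.569893, giving −½ ln(0.569893) = 0.281153.
1 − 2Q = 0.225806, giving −¼ ln(0.225806) = 0.372020.
d = 0.281153 + 0.372020 = 0.653173.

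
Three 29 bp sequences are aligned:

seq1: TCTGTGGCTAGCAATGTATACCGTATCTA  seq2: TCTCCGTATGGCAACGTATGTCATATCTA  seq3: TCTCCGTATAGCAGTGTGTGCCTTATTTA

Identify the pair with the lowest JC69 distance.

seq2 and seq3

seq1–seq2: 9/29 differ, p = 0.310, d = 0.401.
seq1–seq3: 9/29 differ, p = 0.310, d = 0.401.
seq2–seq3: 7/29 differ, p = 0.241, d = 0.291.
The smallest distance is between seq2 and seq3.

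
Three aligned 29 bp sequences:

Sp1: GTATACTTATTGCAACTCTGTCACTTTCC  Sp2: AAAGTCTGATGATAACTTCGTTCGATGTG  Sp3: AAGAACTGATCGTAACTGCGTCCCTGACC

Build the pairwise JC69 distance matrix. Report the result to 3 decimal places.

d(Sp1,Sp2) = 1.141, d(Sp1,Sp3) = 0.602, d(Sp2,Sp3) = 0.683

Sp1–Sp2: 17/29 sites differ → p ≈ 0.586207, d = −0.75 ln(1 − 0.781609) = 1.141101 ≈ 1.141.
Sp1–Sp3: 12/29 sites differ → p ≈ 0.413793, d = −0.75 ln(1 − 0.551724) = 0.601760 ≈ 0.602.
Sp2–Sp3: 13/29 sites differ → p ≈ 0.448276, d = −0.75 ln(1 − 0.597701) = 0.682920 ≈ 0.683.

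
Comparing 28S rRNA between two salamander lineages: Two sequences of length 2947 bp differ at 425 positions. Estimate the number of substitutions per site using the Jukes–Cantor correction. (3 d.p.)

p = 425/2947 ≈ 0.144214.
d = −(3/4) ln(1 − 4p/3) = −0.75 ln(1 − 0.192285) = −0.75 ln(0.807715)
  = −0.75 × (-0.213546) = 0.160160 substitutions/site.

0.160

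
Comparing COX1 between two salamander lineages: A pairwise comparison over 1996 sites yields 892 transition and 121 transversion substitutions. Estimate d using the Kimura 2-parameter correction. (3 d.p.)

1.576

P = 892/1996 ≈ 0.446894 and Q = 121/1996 ≈ 0.060621.
Under the Kimura two-parameter model, d = −½ ln(1 − 2P − Q) − ¼ ln(1 − 2Q).
1 − 2P − Q = 0.045591, giving −½ ln(0.045591) = 1.544022.
1 − 2Q = 0.878758, giving −¼ ln(0.878758) = 0.032311.
d = 1.544022 + 0.032311 = 1.576333.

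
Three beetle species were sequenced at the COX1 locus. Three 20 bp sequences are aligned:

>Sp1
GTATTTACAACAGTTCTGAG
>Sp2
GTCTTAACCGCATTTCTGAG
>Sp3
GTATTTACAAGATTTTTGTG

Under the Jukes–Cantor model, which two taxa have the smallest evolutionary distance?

Sp1 and Sp3

Sp1–Sp2: 5/20 differ, p = 0.250, d = 0.304.
Sp1–Sp3: 4/20 differ, p = 0.200, d = 0.233.
Sp2–Sp3: 7/20 differ, p = 0.350, d = 0.471.
The smallest distance is between Sp1 and Sp3.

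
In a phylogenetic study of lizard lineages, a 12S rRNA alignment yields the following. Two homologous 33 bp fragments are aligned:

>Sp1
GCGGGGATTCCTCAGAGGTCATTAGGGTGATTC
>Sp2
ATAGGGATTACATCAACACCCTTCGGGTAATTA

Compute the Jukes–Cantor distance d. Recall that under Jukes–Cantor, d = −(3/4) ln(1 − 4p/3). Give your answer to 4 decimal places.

0.6987

The sequences differ at 15 of 33 sites, so p = 15/33 ≈ 0.454545.
d = −(3/4) ln(1 − 4p/3) = −0.75 ln(1 − 0.60606) = −0.75 ln(0.39394)
  = −0.75 × (-0.931557) = 0.698668 substitutions/site.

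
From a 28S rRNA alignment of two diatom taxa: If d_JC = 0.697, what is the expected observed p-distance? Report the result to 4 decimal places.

0.4539

p = (3/4)(1 − e^(−4d/3)) = 0.75 × (1 − e^(-0.929333)) = 0.75 × (1 − 0.394817) = 0.453887.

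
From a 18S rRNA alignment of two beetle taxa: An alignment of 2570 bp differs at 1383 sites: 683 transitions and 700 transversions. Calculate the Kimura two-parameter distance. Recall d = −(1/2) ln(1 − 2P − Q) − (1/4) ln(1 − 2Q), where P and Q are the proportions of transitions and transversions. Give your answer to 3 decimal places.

1.011

P = 683/2570 ≈ 0.265759 and Q = 700/2570 ≈ 0.272374.
Under the Kimura two-parameter model, d = −½ ln(1 − 2P − Q) − ¼ ln(1 − 2Q).
1 − 2P − Q = 0.196108, giving −½ ln(0.196108) = 0.814545.
1 − 2Q = 0.455252, giving −¼ ln(0.455252) = 0.196726.
d = 0.814545 + 0.196726 = 1.011271.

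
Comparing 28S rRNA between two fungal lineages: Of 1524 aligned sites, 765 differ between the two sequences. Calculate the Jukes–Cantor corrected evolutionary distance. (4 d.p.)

0.8299

p = 765/1524 ≈ 0.501969.
d = −(3/4) ln(1 − 4p/3) = −0.75 ln(1 − 0.669292) = −0.75 ln(0.330708)
  = −0.75 × (-1.106519) = 0.829889 substitutions/site.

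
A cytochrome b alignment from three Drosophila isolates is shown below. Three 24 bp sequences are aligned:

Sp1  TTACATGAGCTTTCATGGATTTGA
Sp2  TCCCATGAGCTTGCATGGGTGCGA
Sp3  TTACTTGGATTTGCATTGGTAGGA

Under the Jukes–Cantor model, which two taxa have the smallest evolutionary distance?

Sp1–Sp2: 6/24 differ, p = 0.250, d = 0.304.
Sp1–Sp3: 9/24 differ, p = 0.375, d = 0.520.
Sp2–Sp3: 9/24 differ, p = 0.375, d = 0.520.
The smallest distance is between Sp1 and Sp2.

Sp1 and Sp2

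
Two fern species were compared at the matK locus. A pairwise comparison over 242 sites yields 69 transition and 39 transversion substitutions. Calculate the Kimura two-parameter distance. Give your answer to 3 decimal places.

0.755

P = 69/242 ≈ 0.285124 and Q = 39/242 ≈ 0.161157.
Under the Kimura two-parameter model, d = −½ ln(1 − 2P − Q) − ¼ ln(1 − 2Q).
1 − 2P − Q = 0.268595, giving −½ ln(0.268595) = 0.657275.
1 − 2Q = 0.677686, giving −¼ ln(0.677686) = 0.097268.
d = 0.657275 + 0.097268 = 0.754543.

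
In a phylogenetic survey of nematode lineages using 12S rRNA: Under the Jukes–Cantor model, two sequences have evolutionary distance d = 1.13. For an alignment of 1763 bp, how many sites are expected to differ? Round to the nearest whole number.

1029

Invert JC69: p = (3/4)(1 − e^(−4d/3)) = 0.75 × (1 − e^(-1.506667)) = 0.75 × (1 − 0.221647) = 0.583765.
Expected differing sites = pL ≈ 0.583765 × 1763 = 1029.177695 ≈ 1029.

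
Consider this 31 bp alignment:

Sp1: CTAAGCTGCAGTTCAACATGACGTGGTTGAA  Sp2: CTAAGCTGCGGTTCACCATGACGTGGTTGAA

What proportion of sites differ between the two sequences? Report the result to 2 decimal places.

0.06

The sequences differ at 2 of 31 positions (sites 10, 16).
p = 2/31 = 0.064516… ≈ 0.06 (to 2 d.p.).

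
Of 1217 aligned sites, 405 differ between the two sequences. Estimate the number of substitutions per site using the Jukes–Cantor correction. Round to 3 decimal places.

p = 405/1217 ≈ 0.332786.
d = −(3/4) ln(1 − 4p/3) = −0.75 ln(1 − 0.443715) = −0.75 ln(0.556285)
  = −0.75 × (-0.586475) = 0.439856 substitutions/site.

0.440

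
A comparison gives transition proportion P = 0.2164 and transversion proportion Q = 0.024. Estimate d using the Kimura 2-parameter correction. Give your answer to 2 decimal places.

0.32

Under the Kimura two-parameter model, d = −½ ln(1 − 2P − Q) − ¼ ln(1 − 2Q).
1 − 2P − Q = 0.5432, giving −½ ln(0.5432) = 0.305139.
1 − 2Q = 0.952, giving −¼ ln(0.952) = 0.012298.
d = 0.305139 + 0.012298 = 0.317437.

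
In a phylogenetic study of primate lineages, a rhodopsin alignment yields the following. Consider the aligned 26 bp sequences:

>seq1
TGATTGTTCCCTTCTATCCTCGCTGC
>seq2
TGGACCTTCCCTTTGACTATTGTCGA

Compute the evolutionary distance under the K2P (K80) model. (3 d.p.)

Of 26 sites, 8 differences are transitions and 5 are transversions, so P = 8/26 ≈ 0.307692 and Q = 5/26 ≈ 0.192308.
Under the Kimura two-parameter model, d = −½ ln(1 − 2P − Q) − ¼ ln(1 − 2Q).
1 − 2P − Q = 0.192308, giving −½ ln(0.192308) = 0.824329.
1 − 2Q = 0.615384, giving −¼ ln(0.615384) = 0.121377.
d = 0.824329 + 0.121377 = 0.945706.

0.946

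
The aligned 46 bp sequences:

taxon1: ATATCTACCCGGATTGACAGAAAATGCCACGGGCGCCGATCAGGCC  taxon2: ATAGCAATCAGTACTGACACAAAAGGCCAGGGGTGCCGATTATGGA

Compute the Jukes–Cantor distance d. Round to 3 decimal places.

0.390

The sequences differ at 14 of 46 sites, so p = 14/46 ≈ 0.304348.
d = −(3/4) ln(1 − 4p/3) = −0.75 ln(1 − 0.405797) = −0.75 ln(0.594203)
  = −0.75 × (-0.520534) = 0.390401 substitutions/site.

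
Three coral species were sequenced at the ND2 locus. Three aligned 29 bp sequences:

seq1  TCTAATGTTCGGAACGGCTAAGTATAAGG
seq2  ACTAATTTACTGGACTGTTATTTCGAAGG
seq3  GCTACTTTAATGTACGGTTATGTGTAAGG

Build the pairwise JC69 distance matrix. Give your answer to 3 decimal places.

d(seq1,seq2) = 0.529, d(seq1,seq3) = 0.462, d(seq2,seq3) = 0.344

seq1–seq2: 11/29 sites differ → p ≈ 0.37931, d = −0.75 ln(1 − 0.505747) = 0.528531 ≈ 0.529.
seq1–seq3: 10/29 sites differ → p ≈ 0.344828, d = −0.75 ln(1 − 0.459771) = 0.461822 ≈ 0.462.
seq2–seq3: 8/29 sites differ → p ≈ 0.275862, d = −0.75 ln(1 − 0.367816) = 0.343931 ≈ 0.344.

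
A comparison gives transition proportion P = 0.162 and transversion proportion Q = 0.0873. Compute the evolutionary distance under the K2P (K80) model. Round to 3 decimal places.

0.313

Under the Kimura two-parameter model, d = −½ ln(1 − 2P − Q) − ¼ ln(1 − 2Q).
1 − 2P − Q = 0.5887, giving −½ ln(0.5887) = 0.264919.
1 − 2Q = 0.8254, giving −¼ ln(0.8254) = 0.047972.
d = 0.264919 + 0.047972 = 0.312891.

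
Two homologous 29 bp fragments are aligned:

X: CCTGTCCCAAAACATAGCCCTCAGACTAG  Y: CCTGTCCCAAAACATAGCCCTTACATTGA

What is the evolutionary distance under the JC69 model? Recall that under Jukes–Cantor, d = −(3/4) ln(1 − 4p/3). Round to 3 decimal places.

The sequences differ at 5 of 29 sites (22, 24, 26, 28, 29), so p = 5/29 ≈ 0.172414.
d = −(3/4) ln(1 − 4p/3) = −0.75 ln(1 − 0.229885) = −0.75 ln(0.770115)
  = −0.75 × (-0.261215) = 0.195911 substitutions/site.

0.196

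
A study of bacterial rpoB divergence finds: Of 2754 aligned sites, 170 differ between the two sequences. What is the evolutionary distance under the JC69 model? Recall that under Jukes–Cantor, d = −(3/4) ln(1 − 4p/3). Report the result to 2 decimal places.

p = 170/2754 ≈ 0.061728.
d = −(3/4) ln(1 − 4p/3) = −0.75 ln(1 − 0.082304) = −0.75 ln(0.917696)
  = −0.75 × (-0.085889) = 0.064417 substitutions/site.

0.06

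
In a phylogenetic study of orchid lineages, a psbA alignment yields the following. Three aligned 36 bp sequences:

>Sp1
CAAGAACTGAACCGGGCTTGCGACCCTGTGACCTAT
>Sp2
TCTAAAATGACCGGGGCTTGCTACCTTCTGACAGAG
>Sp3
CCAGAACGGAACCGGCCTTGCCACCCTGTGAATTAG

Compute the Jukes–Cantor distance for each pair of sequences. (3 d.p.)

d(Sp1,Sp2) = 0.493, d(Sp1,Sp3) = 0.225, d(Sp2,Sp3) = 0.548

Sp1–Sp2: 13/36 sites differ → p ≈ 0.361111, d = −0.75 ln(1 − 0.481481) = 0.492584 ≈ 0.493.
Sp1–Sp3: 7/36 sites differ → p ≈ 0.194444, d = −0.75 ln(1 − 0.259259) = 0.225078 ≈ 0.225.
Sp2–Sp3: 14/36 sites differ → p ≈ 0.388889, d = −0.75 ln(1 − 0.518519) = 0.548166 ≈ 0.548.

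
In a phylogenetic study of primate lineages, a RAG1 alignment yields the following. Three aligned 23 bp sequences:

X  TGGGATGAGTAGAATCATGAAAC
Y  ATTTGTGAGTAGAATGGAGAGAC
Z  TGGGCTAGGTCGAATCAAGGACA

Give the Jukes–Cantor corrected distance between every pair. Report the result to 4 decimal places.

X–Y: 9/23 sites differ → p ≈ 0.391304, d = −0.75 ln(1 − 0.521739) = 0.553199 ≈ 0.5532.
X–Z: 8/23 sites differ → p ≈ 0.347826, d = −0.75 ln(1 − 0.463768) = 0.467391 ≈ 0.4674.
Y–Z: 14/23 sites differ → p ≈ 0.608696, d = −0.75 ln(1 − 0.811595) = 1.251871 ≈ 1.2519.

d(X,Y) = 0.5532, d(X,Z) = 0.4674, d(Y,Z) = 1.2519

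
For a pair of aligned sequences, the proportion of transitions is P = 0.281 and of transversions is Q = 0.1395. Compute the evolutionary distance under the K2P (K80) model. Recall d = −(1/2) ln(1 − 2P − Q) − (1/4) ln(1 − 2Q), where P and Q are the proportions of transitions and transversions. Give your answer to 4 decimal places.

Under the Kimura two-parameter model, d = −½ ln(1 − 2P − Q) − ¼ ln(1 − 2Q).
1 − 2P − Q = 0.2985, giving −½ ln(0.2985) = 0.604493.
1 − 2Q = 0.721, giving −¼ ln(0.721) = 0.081779.
d = 0.604493 + 0.081779 = 0.686272.

0.6863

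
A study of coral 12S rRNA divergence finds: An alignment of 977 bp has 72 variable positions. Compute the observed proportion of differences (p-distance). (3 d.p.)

p = 72/977 = 0.073694… ≈ 0.074 (to 3 d.p.).

0.074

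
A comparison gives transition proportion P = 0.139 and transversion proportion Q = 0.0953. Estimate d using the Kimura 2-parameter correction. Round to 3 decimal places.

0.287

Under the Kimura two-parameter model, d = −½ ln(1 − 2P − Q) − ¼ ln(1 − 2Q).
1 − 2P − Q = 0.6267, giving −½ ln(0.6267) = 0.233644.
1 − 2Q = 0.8094, giving −¼ ln(0.8094) = 0.052866.
d = 0.233644 + 0.052866 = 0.286510.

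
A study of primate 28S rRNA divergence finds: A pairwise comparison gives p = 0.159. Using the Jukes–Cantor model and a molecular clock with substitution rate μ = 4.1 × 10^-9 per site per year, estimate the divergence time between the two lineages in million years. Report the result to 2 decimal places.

21.79

d = −(3/4) ln(1 − 4p/3) = −0.75 ln(1 − 0.212) = −0.75 ln(0.788)
  = −0.75 × (-0.238257) = 0.178693 substitutions/site.
Under a molecular clock d = 2μt, so t = d/(2μ) = 0.178693 / (2 × 4.1 × 10^-9) = 21.79 million years.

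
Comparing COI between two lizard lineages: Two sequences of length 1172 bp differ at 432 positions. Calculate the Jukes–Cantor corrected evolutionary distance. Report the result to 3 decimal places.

0.507

p = 432/1172 ≈ 0.368601.
d = −(3/4) ln(1 − 4p/3) = −0.75 ln(1 − 0.491468) = −0.75 ln(0.508532)
  = −0.75 × (-0.676227) = 0.507170 substitutions/site.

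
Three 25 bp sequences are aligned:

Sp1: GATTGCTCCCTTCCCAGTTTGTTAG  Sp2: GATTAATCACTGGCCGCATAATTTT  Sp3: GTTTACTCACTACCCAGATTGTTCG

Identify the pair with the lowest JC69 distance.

Sp1 and Sp3

Sp1–Sp2: 12/25 differ, p = 0.480, d = 0.766.
Sp1–Sp3: 6/25 differ, p = 0.240, d = 0.289.
Sp2–Sp3: 10/25 differ, p = 0.400, d = 0.572.
The smallest distance is between Sp1 and Sp3.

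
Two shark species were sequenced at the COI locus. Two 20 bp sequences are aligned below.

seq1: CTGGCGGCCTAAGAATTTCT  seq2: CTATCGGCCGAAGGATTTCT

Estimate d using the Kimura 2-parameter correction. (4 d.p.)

Of 20 sites, 2 differences are transitions and 2 are transversions, so P = 2/20 = 0.1 and Q = 2/20 = 0.1.
Under the Kimura two-parameter model, d = −½ ln(1 − 2P − Q) − ¼ ln(1 − 2Q).
1 − 2P − Q = 0.7, giving −½ ln(0.7) = 0.178337.
1 − 2Q = 0.8, giving −¼ ln(0.8) = 0.055786.
d = 0.178337 + 0.055786 = 0.234123.

0.2341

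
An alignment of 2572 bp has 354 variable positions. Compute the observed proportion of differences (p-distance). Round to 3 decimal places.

0.138

p = 354/2572 = 0.137636… ≈ 0.138 (to 3 d.p.).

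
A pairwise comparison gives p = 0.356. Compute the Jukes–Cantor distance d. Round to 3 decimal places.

0.483

d = −(3/4) ln(1 − 4p/3) = −0.75 ln(1 − 0.474667) = −0.75 ln(0.525333)
  = −0.75 × (-0.643723) = 0.482792 substitutions/site.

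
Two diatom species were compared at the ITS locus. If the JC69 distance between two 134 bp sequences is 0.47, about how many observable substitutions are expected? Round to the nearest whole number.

Invert JC69: p = (3/4)(1 − e^(−4d/3)) = 0.75 × (1 − e^(-0.626667)) = 0.75 × (1 − 0.534370) = 0.349223.
Expected differing sites = pL ≈ 0.349223 × 134 = 46.795882 ≈ 47.

47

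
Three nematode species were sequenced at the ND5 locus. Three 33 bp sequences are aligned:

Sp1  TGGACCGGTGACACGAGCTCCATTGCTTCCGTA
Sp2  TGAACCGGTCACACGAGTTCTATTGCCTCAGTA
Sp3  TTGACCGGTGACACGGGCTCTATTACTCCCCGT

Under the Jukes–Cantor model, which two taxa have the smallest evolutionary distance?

Sp1 and Sp2

Sp1–Sp2: 6/33 differ, p = 0.182, d = 0.208.
Sp1–Sp3: 8/33 differ, p = 0.242, d = 0.293.
Sp2–Sp3: 12/33 differ, p = 0.364, d = 0.497.
The smallest distance is between Sp1 and Sp2.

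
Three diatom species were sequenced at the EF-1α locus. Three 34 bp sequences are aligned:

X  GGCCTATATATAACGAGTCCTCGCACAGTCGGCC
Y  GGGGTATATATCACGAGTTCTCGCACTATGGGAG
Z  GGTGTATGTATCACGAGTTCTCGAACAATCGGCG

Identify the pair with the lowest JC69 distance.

X–Y: 9/34 differ, p = 0.265, d = 0.326.
X–Z: 8/34 differ, p = 0.235, d = 0.282.
Y–Z: 6/34 differ, p = 0.176, d = 0.201.
The smallest distance is between Y and Z.

Y and Z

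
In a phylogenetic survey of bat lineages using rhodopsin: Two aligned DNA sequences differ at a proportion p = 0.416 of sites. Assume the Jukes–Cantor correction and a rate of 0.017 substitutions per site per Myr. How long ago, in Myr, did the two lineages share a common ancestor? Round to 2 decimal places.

17.84

d = −(3/4) ln(1 − 4p/3) = −0.75 ln(1 − 0.554667) = −0.75 ln(0.445333)
  = −0.75 × (-0.808933) = 0.606700 substitutions/site.
Under a molecular clock d = 2μt, so t = d/(2μ) = 0.606700 / (2 × 0.017) = 17.84 Myr.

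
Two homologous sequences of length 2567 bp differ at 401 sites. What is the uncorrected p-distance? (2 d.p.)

0.16

p = 401/2567 = 0.156213… ≈ 0.16 (to 2 d.p.).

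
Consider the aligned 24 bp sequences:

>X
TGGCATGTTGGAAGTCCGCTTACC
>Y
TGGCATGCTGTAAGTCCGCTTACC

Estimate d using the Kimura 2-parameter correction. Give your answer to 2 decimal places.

Of 24 sites, 1 differences are transitions and 1 are transversions, so P = 1/24 ≈ 0.041667 and Q = 1/24 ≈ 0.041667.
Under the Kimura two-parameter model, d = −½ ln(1 − 2P − Q) − ¼ ln(1 − 2Q).
1 − 2P − Q = 0.874999, giving −½ ln(0.874999) = 0.066766.
1 − 2Q = 0.916666, giving −¼ ln(0.916666) = 0.021753.
d = 0.066766 + 0.021753 = 0.088519.

0.09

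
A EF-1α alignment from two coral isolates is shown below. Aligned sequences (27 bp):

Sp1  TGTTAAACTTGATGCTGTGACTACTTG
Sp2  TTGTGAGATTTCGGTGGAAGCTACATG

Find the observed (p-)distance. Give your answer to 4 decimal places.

The sequences differ at 14 of 27 positions.
p = 14/27 = 0.518518… ≈ 0.5185 (to 4 d.p.).

0.5185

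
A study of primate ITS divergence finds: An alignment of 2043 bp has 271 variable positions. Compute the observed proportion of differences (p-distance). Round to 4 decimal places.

0.1326

p = 271/2043 = 0.132648… ≈ 0.1326 (to 4 d.p.).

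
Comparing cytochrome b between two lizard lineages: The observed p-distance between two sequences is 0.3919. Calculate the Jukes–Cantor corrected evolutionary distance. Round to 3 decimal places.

0.554

d = −(3/4) ln(1 − 4p/3) = −0.75 ln(1 − 0.522533) = −0.75 ln(0.477467)
  = −0.75 × (-0.739260) = 0.554445 substitutions/site.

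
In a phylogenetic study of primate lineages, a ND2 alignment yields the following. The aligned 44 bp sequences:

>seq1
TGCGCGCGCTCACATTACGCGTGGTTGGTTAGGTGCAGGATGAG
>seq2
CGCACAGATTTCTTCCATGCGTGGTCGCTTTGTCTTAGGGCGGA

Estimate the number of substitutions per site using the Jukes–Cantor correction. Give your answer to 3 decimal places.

The sequences differ at 24 of 44 sites, so p = 24/44 ≈ 0.545455.
d = −(3/4) ln(1 − 4p/3) = −0.75 ln(1 − 0.727273) = −0.75 ln(0.272727)
  = −0.75 × (-1.299284) = 0.974463 substitutions/site.

0.974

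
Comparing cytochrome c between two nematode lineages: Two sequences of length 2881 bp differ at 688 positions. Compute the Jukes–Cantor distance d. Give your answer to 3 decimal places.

p = 688/2881 ≈ 0.238806.
d = −(3/4) ln(1 − 4p/3) = −0.75 ln(1 − 0.318408) = −0.75 ln(0.681592)
  = −0.75 × (-0.383324) = 0.287493 substitutions/site.

0.287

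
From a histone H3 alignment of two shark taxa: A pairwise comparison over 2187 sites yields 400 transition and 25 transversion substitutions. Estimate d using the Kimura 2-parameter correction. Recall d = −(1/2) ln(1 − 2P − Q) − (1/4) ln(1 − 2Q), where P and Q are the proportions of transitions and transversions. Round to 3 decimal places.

0.243

P = 400/2187 ≈ 0.182899 and Q = 25/2187 ≈ 0.011431.
Under the Kimura two-parameter model, d = −½ ln(1 − 2P − Q) − ¼ ln(1 − 2Q).
1 − 2P − Q = 0.622771, giving −½ ln(0.622771) = 0.236788.
1 − 2Q = 0.977138, giving −¼ ln(0.977138) = 0.005782.
d = 0.236788 + 0.005782 = 0.242570.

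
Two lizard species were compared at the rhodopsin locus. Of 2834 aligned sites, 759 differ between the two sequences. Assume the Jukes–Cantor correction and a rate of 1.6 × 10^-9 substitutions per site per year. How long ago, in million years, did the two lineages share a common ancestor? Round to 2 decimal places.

103.54

p = 759/2834 ≈ 0.267819.
d = −(3/4) ln(1 − 4p/3) = −0.75 ln(1 − 0.357092) = −0.75 ln(0.642908)
  = −0.75 × (-0.441754) = 0.331316 substitutions/site.
Under a molecular clock d = 2μt, so t = d/(2μ) = 0.331316 / (2 × 1.6 × 10^-9) = 103.54 million years.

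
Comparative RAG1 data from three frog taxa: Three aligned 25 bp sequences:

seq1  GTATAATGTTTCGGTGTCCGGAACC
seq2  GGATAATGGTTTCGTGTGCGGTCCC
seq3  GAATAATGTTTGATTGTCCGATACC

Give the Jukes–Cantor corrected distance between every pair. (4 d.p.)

seq1–seq2: 7/25 sites differ → p = 0.28, d = −0.75 ln(1 − 0.373333) = 0.350505 ≈ 0.3505.
seq1–seq3: 6/25 sites differ → p = 0.24, d = −0.75 ln(1 − 0.32) = 0.289247 ≈ 0.2892.
seq2–seq3: 8/25 sites differ → p = 0.32, d = −0.75 ln(1 − 0.426667) = 0.417216 ≈ 0.4172.

d(seq1,seq2) = 0.3505, d(seq1,seq3) = 0.2892, d(seq2,seq3) = 0.4172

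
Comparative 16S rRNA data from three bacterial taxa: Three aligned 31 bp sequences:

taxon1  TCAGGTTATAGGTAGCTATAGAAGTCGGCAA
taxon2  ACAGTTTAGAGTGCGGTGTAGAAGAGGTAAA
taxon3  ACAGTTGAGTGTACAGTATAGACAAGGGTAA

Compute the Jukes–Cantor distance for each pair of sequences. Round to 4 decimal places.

d(taxon1,taxon2) = 0.5445, d(taxon1,taxon3) = 0.7771, d(taxon2,taxon3) = 0.3672

taxon1–taxon2: 12/31 sites differ → p ≈ 0.387097, d = −0.75 ln(1 − 0.516129) = 0.544453 ≈ 0.5445.
taxon1–taxon3: 15/31 sites differ → p ≈ 0.483871, d = −0.75 ln(1 − 0.645161) = 0.777068 ≈ 0.7771.
taxon2–taxon3: 9/31 sites differ → p ≈ 0.290323, d = −0.75 ln(1 − 0.387097) = 0.367161 ≈ 0.3672.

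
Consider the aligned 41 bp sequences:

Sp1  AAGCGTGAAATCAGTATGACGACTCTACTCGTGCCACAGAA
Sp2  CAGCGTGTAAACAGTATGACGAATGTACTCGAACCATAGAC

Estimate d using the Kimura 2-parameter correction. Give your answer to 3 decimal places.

0.261

Of 41 sites, 2 differences are transitions and 7 are transversions, so P = 2/41 ≈ 0.04878 and Q = 7/41 ≈ 0.170732.
Under the Kimura two-parameter model, d = −½ ln(1 − 2P − Q) − ¼ ln(1 − 2Q).
1 − 2P − Q = 0.731708, giving −½ ln(0.731708) = 0.156187.
1 − 2Q = 0.658536, giving −¼ ln(0.658536) = 0.104434.
d = 0.156187 + 0.104434 = 0.260621.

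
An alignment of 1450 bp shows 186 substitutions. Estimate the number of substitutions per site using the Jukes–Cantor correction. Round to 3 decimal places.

p = 186/1450 ≈ 0.128276.
d = −(3/4) ln(1 − 4p/3) = −0.75 ln(1 − 0.171035) = −0.75 ln(0.828965)
  = −0.75 × (-0.187577) = 0.140683 substitutions/site.

0.141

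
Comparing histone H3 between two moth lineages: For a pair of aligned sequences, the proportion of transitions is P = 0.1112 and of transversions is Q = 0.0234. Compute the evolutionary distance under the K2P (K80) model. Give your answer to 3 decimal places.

0.153

Under the Kimura two-parameter model, d = −½ ln(1 − 2P − Q) − ¼ ln(1 − 2Q).
1 − 2P − Q = 0.7542, giving −½ ln(0.7542) = 0.141049.
1 − 2Q = 0.9532, giving −¼ ln(0.9532) = 0.011983.
d = 0.141049 + 0.011983 = 0.153032.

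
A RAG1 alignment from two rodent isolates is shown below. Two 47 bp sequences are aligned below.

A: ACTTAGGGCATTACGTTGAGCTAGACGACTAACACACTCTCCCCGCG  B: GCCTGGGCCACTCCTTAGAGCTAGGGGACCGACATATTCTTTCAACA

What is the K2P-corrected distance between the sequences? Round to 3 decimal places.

Of 47 sites, 13 differences are transitions and 6 are transversions, so P = 13/47 ≈ 0.276596 and Q = 6/47 ≈ 0.12766.
Under the Kimura two-parameter model, d = −½ ln(1 − 2P − Q) − ¼ ln(1 − 2Q).
1 − 2P − Q = 0.319148, giving −½ ln(0.319148) = 0.571050.
1 − 2Q = 0.74468, giving −¼ ln(0.74468) = 0.073700.
d = 0.571050 + 0.073700 = 0.644750.

0.645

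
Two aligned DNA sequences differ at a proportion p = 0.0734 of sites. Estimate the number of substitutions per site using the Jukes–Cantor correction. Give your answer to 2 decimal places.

0.08

d = −(3/4) ln(1 − 4p/3) = −0.75 ln(1 − 0.097867) = −0.75 ln(0.902133)
  = −0.75 × (-0.102993) = 0.077245 substitutions/site.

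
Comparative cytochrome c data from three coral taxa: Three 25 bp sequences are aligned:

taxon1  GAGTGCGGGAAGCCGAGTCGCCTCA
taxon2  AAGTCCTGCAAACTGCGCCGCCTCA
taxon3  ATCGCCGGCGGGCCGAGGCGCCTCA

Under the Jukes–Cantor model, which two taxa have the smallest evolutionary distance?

taxon1–taxon2: 8/25 differ, p = 0.320, d = 0.417.
taxon1–taxon3: 9/25 differ, p = 0.360, d = 0.490.
taxon2–taxon3: 10/25 differ, p = 0.400, d = 0.572.
The smallest distance is between taxon1 and taxon2.

taxon1 and taxon2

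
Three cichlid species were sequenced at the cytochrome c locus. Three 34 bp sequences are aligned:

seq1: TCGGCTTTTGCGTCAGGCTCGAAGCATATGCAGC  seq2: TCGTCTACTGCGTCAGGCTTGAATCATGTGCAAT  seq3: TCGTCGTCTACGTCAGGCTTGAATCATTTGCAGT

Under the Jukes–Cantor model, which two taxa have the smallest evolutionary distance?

seq2 and seq3

seq1–seq2: 8/34 differ, p = 0.235, d = 0.282.
seq1–seq3: 8/34 differ, p = 0.235, d = 0.282.
seq2–seq3: 5/34 differ, p = 0.147, d = 0.164.
The smallest distance is between seq2 and seq3.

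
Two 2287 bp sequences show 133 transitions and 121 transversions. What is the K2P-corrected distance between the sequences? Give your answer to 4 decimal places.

0.1207

P = 133/2287 ≈ 0.058155 and Q = 121/2287 ≈ 0.052908.
Under the Kimura two-parameter model, d = −½ ln(1 − 2P − Q) − ¼ ln(1 − 2Q).
1 − 2P − Q = 0.830782, giving −½ ln(0.830782) = 0.092694.
1 − 2Q = 0.894184, giving −¼ ln(0.894184) = 0.027961.
d = 0.092694 + 0.027961 = 0.120655.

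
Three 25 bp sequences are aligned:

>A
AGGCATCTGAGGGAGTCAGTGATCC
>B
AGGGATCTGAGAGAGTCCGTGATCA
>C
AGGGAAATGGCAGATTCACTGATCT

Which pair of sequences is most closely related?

A–B: 4/25 differ, p = 0.160, d = 0.180.
A–C: 9/25 differ, p = 0.360, d = 0.490.
B–C: 8/25 differ, p = 0.320, d = 0.417.
The smallest distance is between A and B.

A and B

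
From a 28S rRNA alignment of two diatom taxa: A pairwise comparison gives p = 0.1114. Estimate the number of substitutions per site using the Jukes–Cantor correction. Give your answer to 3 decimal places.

0.121

d = −(3/4) ln(1 − 4p/3) = −0.75 ln(1 − 0.148533) = −0.75 ln(0.851467)
  = −0.75 × (-0.160795) = 0.120596 substitutions/site.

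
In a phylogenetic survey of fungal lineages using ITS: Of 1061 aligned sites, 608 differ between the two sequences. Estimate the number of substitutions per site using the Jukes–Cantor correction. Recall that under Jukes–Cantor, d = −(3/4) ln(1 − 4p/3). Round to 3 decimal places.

p = 608/1061 ≈ 0.573044.
d = −(3/4) ln(1 − 4p/3) = −0.75 ln(1 − 0.764059) = −0.75 ln(0.235941)
  = −0.75 × (-1.444174) = 1.083131 substitutions/site.

1.083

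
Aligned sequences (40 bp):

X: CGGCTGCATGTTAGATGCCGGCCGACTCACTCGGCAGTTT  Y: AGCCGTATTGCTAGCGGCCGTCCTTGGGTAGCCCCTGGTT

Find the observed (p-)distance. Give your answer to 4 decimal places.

0.5500

The sequences differ at 22 of 40 positions.
p = 22/40 = 0.5500.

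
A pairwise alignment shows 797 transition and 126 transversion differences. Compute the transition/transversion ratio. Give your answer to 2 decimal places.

6.33

R = 797/126 = 6.325396… ≈ 6.33 (to 2 d.p.).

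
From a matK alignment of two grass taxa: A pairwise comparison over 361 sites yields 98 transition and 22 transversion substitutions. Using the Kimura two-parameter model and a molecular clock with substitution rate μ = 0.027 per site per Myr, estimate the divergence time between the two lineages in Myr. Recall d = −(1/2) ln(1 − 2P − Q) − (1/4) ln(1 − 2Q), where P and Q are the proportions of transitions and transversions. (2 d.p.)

9.18

P = 98/361 ≈ 0.271468 and Q = 22/361 ≈ 0.060942.
Under the Kimura two-parameter model, d = −½ ln(1 − 2P − Q) − ¼ ln(1 − 2Q).
1 − 2P − Q = 0.396122, giving −½ ln(0.396122) = 0.463017.
1 − 2Q = 0.878116, giving −¼ ln(0.878116) = 0.032494.
d = 0.463017 + 0.032494 = 0.495511.
Under a molecular clock d = 2μt, so t = d/(2μ) = 0.495511 / (2 × 0.027) = 9.18 Myr.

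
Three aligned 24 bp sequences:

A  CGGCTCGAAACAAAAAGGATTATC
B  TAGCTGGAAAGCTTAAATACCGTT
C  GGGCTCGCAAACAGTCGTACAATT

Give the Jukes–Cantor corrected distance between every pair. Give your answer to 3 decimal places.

d(A,B) = 0.961, d(A,C) = 0.708, d(B,C) = 0.824

A–B: 13/24 sites differ → p ≈ 0.541667, d = −0.75 ln(1 − 0.722223) = 0.960702 ≈ 0.961.
A–C: 11/24 sites differ → p ≈ 0.458333, d = −0.75 ln(1 − 0.611111) = 0.708346 ≈ 0.708.
B–C: 12/24 sites differ → p = 0.5, d = −0.75 ln(1 − 0.666667) = 0.823960 ≈ 0.824.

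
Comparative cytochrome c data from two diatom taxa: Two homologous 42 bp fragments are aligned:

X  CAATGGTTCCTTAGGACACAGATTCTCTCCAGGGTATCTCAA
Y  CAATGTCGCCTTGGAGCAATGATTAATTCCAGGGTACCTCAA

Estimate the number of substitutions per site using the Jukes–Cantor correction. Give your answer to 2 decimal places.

0.36

The sequences differ at 12 of 42 sites, so p = 12/42 ≈ 0.285714.
d = −(3/4) ln(1 − 4p/3) = −0.75 ln(1 − 0.380952) = −0.75 ln(0.619048)
  = −0.75 × (-0.479572) = 0.359679 substitutions/site.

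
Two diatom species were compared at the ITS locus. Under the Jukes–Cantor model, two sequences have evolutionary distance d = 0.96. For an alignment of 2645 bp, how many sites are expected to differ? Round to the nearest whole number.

1432

Invert JC69: p = (3/4)(1 − e^(−4d/3)) = 0.75 × (1 − e^(-1.28)) = 0.75 × (1 − 0.278037) = 0.541472.
Expected differing sites = pL ≈ 0.541472 × 2645 = 1432.19344 ≈ 1432.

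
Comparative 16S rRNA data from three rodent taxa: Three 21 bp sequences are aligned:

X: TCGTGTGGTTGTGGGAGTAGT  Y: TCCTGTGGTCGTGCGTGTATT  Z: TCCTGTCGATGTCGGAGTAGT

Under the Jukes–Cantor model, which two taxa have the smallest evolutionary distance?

X–Y: 5/21 differ, p = 0.238, d = 0.286.
X–Z: 4/21 differ, p = 0.190, d = 0.220.
Y–Z: 7/21 differ, p = 0.333, d = 0.441.
The smallest distance is between X and Z.

X and Z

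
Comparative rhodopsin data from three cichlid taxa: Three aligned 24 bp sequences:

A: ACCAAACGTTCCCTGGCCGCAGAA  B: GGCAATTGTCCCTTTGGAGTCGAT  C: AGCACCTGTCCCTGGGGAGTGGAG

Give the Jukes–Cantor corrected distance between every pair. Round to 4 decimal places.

d(A,B) = 0.8240, d(A,C) = 0.8240, d(B,C) = 0.3694

A–B: 12/24 sites differ → p = 0.5, d = −0.75 ln(1 − 0.666667) = 0.823960 ≈ 0.8240.
A–C: 12/24 sites differ → p = 0.5, d = −0.75 ln(1 − 0.666667) = 0.823960 ≈ 0.8240.
B–C: 7/24 sites differ → p ≈ 0.291667, d = −0.75 ln(1 − 0.388889) = 0.369358 ≈ 0.3694.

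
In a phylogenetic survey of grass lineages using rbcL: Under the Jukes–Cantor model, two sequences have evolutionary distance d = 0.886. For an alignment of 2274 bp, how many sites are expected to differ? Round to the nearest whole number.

1182

Invert JC69: p = (3/4)(1 − e^(−4d/3)) = 0.75 × (1 − e^(-1.181333)) = 0.75 × (1 − 0.306869) = 0.519848.
Expected differing sites = pL ≈ 0.519848 × 2274 = 1182.134352 ≈ 1182.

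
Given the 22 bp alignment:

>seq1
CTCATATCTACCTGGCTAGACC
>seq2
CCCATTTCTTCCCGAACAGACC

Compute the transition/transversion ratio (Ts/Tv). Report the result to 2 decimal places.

Transitions are A↔G and C↔T; transversions are all other mismatches.
Transitions: 4. Transversions: 3.
R = 4/3 = 1.333333… ≈ 1.33 (to 2 d.p.).

1.33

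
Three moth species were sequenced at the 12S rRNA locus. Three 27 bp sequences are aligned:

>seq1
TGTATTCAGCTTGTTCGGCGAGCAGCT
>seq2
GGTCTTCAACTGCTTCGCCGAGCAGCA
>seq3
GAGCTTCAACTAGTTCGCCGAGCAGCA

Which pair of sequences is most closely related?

seq2 and seq3

seq1–seq2: 7/27 differ, p = 0.259, d = 0.318.
seq1–seq3: 8/27 differ, p = 0.296, d = 0.377.
seq2–seq3: 4/27 differ, p = 0.148, d = 0.165.
The smallest distance is between seq2 and seq3.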